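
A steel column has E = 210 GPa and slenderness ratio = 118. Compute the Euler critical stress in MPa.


sigma_cr = pi^2 * E / lambda^2
= 9.8696 * 210000.0 / 118^2
= 9.8696 * 210000.0 / 13924
= 148.8521 MPa

148.8521 MPa


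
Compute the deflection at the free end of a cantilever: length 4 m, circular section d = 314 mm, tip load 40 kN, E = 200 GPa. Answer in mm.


I = pi * d^4 / 64 = pi * 314^4 / 64 = 477186876.19 mm^4
L = 4000.0 mm, P = 40000.0 N, E = 200000.0 MPa
delta = P * L^3 / (3 * E * I)
= 40000.0 * 4000.0^3 / (3 * 200000.0 * 477186876.19)
= 8.9413 mm

8.9413 mm


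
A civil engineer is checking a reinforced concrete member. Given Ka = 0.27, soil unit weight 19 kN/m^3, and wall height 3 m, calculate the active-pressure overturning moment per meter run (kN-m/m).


Pa = 0.5 * Ka * gamma * H^2
= 0.5 * 0.27 * 19 * 3^2
= 23.085 kN/m
Arm = H / 3 = 3 / 3 = 1.0 m
Mo = Pa * arm = Pa * H / 3 = 23.085 * 3 / 3 = 23.085 kN-m/m

23.085 kN-m/m


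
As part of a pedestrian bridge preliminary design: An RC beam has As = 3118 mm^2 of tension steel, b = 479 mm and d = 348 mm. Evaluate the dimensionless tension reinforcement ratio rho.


rho = As / (b * d)
= 3118 / (479 * 348)
= 3118 / 166692
= 0.018705 (dimensionless)

0.018705 (dimensionless)


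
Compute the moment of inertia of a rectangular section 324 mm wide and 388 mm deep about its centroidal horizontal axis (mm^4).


I = b * h^3 / 12
= 324 * 388^3 / 12
= 324 * 58411072 / 12
= 1577098944.0 mm^4

1577098944.0 mm^4


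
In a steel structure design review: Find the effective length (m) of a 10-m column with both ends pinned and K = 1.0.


L_eff = K * L
= 1.0 * 10
= 10.0 m

10.0 m


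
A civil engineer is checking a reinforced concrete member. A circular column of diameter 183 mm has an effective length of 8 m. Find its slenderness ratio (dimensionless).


Radius of gyration r = d / 4 = 183 / 4 = 45.75 mm
L_eff = 8000.0 mm
Slenderness ratio = L / r = 8000.0 / 45.75 = 174.86 (dimensionless)

174.86 (dimensionless)


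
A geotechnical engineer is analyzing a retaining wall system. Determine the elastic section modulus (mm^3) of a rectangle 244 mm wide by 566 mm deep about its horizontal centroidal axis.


S = b * h^2 / 6
= 244 * 566^2 / 6
= 244 * 320356 / 6
= 13027810.67 mm^3

13027810.67 mm^3


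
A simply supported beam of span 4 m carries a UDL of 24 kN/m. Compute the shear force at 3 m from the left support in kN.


R_A = w * L / 2 = 24 * 4 / 2 = 48.0 kN
V(x) = R_A - w * x = 48.0 - 24 * 3
= -24.0 kN

-24.0 kN


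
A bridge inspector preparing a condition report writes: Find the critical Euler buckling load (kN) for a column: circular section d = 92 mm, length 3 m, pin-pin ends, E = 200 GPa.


I = pi * d^4 / 64 = 3516585.72 mm^4
L = 3000.0 mm
P_cr = pi^2 * E * I / L^2
= 9.8696 * 200000.0 * 3516585.72 / 3000.0^2
= 771273.55 N = 771.2736 kN

771.2736 kN


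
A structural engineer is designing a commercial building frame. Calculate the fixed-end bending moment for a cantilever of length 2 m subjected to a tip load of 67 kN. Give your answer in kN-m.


For a cantilever with a point load at the free end:
M_max = P * L = 67 * 2 = 134 kN-m

134 kN-m


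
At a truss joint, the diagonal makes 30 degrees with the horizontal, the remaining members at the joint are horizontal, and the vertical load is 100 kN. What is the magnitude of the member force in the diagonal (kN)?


At the joint, only the diagonal has a vertical component, so vertical equilibrium gives:
F * sin(30) = 100
F = 100 / sin(30)
= 100 / 0.5
= 200.0 kN

200.0 kN


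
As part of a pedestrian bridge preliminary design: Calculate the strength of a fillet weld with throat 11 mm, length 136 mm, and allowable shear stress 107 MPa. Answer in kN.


Strength = throat * length * allowable stress
= 11 * 136 * 107 N
= 160072 N
= 160.07 kN

160.07 kN


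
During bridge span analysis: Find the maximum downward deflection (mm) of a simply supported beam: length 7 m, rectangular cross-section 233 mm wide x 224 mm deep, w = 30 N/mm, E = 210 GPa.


I = 233 * 224^3 / 12 = 218232149.33 mm^4
L = 7000.0 mm, w = 30 N/mm, E = 210000.0 MPa
delta = 5 * w * L^4 / (384 * E * I)
= 5 * 30 * 7000.0^4 / (384 * 210000.0 * 218232149.33)
= 20.4651 mm

20.4651 mm


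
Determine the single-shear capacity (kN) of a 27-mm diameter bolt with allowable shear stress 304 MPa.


A = pi * d^2 / 4 = pi * 27^2 / 4 = 572.5553 mm^2
V = f_v * A / 1000 = 304 * 572.5553 / 1000
= 174.0568 kN

174.0568 kN


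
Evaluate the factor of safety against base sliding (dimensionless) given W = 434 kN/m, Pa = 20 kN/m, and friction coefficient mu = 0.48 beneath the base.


Resisting force = mu * W = 0.48 * 434 = 208.32 kN/m
FOS = Resisting / Driving = 208.32 / 20
= 10.416 (dimensionless)

10.416 (dimensionless)


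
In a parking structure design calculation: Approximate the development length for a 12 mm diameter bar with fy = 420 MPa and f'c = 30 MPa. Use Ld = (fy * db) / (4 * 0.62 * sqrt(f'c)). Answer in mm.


Ld = (fy * db) / (4 * 0.62 * sqrt(f'c))
= (420 * 12) / (4 * 0.62 * sqrt(30))
= 5040 / 13.5835
= 371.04 mm

371.04 mm


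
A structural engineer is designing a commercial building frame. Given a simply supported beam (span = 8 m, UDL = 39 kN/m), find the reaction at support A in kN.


Total load = w * L = 39 * 8 = 312 kN
By symmetry, each reaction R = total / 2 = 312 / 2 = 156.0 kN

156.0 kN


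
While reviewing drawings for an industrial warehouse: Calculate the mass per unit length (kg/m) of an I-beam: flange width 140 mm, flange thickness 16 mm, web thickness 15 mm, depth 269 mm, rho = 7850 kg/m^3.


A_flanges = 2 * 140 * 16 = 4480 mm^2
A_web = (269 - 2 * 16) * 15 = 3555 mm^2
A_total = 4480 + 3555 = 8035 mm^2 = 0.008035 m^2
Weight = rho * A = 7850 * 0.008035 = 63.0748 kg/m

63.0748 kg/m


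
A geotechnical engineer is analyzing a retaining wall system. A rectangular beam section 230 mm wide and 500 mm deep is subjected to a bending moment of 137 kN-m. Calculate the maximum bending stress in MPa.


I = b * h^3 / 12 = 230 * 500^3 / 12 = 2395833333.33 mm^4
y = h / 2 = 500 / 2 = 250.0 mm
M = 137 kN-m = 137000000.0 N-mm
sigma = M * y / I = 137000000.0 * 250.0 / 2395833333.33
= 14.3 MPa

14.3 MPa


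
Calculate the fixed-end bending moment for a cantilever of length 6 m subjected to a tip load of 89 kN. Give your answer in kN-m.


For a cantilever with a point load at the free end:
M_max = P * L = 89 * 6 = 534 kN-m

534 kN-m


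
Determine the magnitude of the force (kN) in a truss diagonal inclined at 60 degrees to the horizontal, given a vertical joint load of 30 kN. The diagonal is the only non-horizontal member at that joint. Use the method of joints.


At the joint, only the diagonal has a vertical component, so vertical equilibrium gives:
F * sin(60) = 30
F = 30 / sin(60)
= 30 / 0.866025
= 34.64 kN

34.64 kN


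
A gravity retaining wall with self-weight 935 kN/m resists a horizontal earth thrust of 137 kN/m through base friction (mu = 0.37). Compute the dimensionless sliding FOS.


Resisting force = mu * W = 0.37 * 935 = 345.95 kN/m
FOS = Resisting / Driving = 345.95 / 137
= 2.5252 (dimensionless)

2.5252 (dimensionless)


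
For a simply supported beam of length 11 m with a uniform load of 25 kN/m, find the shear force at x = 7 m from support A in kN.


R_A = w * L / 2 = 25 * 11 / 2 = 137.5 kN
V(x) = R_A - w * x = 137.5 - 25 * 7
= -37.5 kN

-37.5 kN


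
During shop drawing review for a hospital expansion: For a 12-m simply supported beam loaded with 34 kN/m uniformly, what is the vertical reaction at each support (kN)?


Total load = w * L = 34 * 12 = 408 kN
By symmetry, each reaction R = total / 2 = 408 / 2 = 204.0 kN

204.0 kN


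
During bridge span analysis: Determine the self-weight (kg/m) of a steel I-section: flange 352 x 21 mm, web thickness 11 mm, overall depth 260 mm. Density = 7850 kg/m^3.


A_flanges = 2 * 352 * 21 = 14784 mm^2
A_web = (260 - 2 * 21) * 11 = 2398 mm^2
A_total = 14784 + 2398 = 17182 mm^2 = 0.017182 m^2
Weight = rho * A = 7850 * 0.017182 = 134.8787 kg/m

134.8787 kg/m


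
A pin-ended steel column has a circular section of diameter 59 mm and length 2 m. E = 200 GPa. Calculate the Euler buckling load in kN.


I = pi * d^4 / 64 = 594809.57 mm^4
L = 2000.0 mm
P_cr = pi^2 * E * I / L^2
= 9.8696 * 200000.0 * 594809.57 / 2000.0^2
= 293526.76 N = 293.5268 kN

293.5268 kN


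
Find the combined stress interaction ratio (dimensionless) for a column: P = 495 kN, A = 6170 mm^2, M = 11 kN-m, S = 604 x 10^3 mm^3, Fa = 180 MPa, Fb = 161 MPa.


f_a = P / A = 495000.0 / 6170 = 80.2269 MPa
f_b = M / S = 11000000.0 / 604000.0 = 18.2119 MPa
Ratio = f_a / Fa + f_b / Fb
= 80.2269 / 180 + 18.2119 / 161
= 0.5588 (dimensionless)

0.5588 (dimensionless)


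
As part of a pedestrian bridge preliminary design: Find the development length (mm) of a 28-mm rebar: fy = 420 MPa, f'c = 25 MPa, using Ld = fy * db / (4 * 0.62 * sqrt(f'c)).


Ld = (fy * db) / (4 * 0.62 * sqrt(f'c))
= (420 * 28) / (4 * 0.62 * sqrt(25))
= 11760 / 12.4
= 948.39 mm

948.39 mm


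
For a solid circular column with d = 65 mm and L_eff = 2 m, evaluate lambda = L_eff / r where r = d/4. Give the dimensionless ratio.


Radius of gyration r = d / 4 = 65 / 4 = 16.25 mm
L_eff = 2000.0 mm
Slenderness ratio = L / r = 2000.0 / 16.25 = 123.08 (dimensionless)

123.08 (dimensionless)


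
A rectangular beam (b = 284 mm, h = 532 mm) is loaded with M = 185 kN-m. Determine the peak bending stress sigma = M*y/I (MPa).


I = b * h^3 / 12 = 284 * 532^3 / 12 = 3563460842.67 mm^4
y = h / 2 = 532 / 2 = 266.0 mm
M = 185 kN-m = 185000000.0 N-mm
sigma = M * y / I = 185000000.0 * 266.0 / 3563460842.67
= 13.81 MPa

13.81 MPa


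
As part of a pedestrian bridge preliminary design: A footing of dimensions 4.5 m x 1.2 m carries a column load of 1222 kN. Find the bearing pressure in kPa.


A = 4.5 * 1.2 = 5.4 m^2
q = P / A = 1222 / 5.4
= 226.2963 kPa

226.2963 kPa


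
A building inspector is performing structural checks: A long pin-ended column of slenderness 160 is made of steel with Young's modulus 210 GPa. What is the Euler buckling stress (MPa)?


sigma_cr = pi^2 * E / lambda^2
= 9.8696 * 210000.0 / 160^2
= 9.8696 * 210000.0 / 25600
= 80.9616 MPa

80.9616 MPa


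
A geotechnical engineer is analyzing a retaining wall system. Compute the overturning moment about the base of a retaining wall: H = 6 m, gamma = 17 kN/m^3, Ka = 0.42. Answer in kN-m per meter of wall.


Pa = 0.5 * Ka * gamma * H^2
= 0.5 * 0.42 * 17 * 6^2
= 128.52 kN/m
Arm = H / 3 = 6 / 3 = 2.0 m
Mo = Pa * arm = Pa * H / 3 = 128.52 * 6 / 3 = 257.04 kN-m/m

257.04 kN-m/m


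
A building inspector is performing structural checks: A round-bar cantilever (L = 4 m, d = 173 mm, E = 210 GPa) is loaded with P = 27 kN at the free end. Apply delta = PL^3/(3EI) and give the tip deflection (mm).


I = pi * d^4 / 64 = pi * 173^4 / 64 = 43969781.88 mm^4
L = 4000.0 mm, P = 27000.0 N, E = 210000.0 MPa
delta = P * L^3 / (3 * E * I)
= 27000.0 * 4000.0^3 / (3 * 210000.0 * 43969781.88)
= 62.3805 mm

62.3805 mm


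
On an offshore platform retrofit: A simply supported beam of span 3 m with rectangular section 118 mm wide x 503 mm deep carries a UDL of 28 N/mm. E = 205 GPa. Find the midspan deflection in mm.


I = 118 * 503^3 / 12 = 1251424682.17 mm^4
L = 3000.0 mm, w = 28 N/mm, E = 205000.0 MPa
delta = 5 * w * L^4 / (384 * E * I)
= 5 * 28 * 3000.0^4 / (384 * 205000.0 * 1251424682.17)
= 0.1151 mm

0.1151 mm


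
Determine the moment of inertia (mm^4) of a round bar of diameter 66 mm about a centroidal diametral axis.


r = d / 2 = 66 / 2 = 33.0 mm
I = pi * r^4 / 4 = pi * 33.0^4 / 4
= 931420.18 mm^4

931420.18 mm^4


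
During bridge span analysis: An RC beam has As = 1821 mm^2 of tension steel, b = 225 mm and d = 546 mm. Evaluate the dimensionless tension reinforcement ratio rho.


rho = As / (b * d)
= 1821 / (225 * 546)
= 1821 / 122850
= 0.014823 (dimensionless)

0.014823 (dimensionless)


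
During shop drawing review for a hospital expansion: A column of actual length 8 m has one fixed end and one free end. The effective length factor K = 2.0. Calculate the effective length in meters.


L_eff = K * L
= 2.0 * 8
= 16.0 m

16.0 m


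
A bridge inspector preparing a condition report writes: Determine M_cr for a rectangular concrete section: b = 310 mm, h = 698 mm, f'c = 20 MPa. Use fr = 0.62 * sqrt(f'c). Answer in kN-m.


fr = 0.62 * sqrt(20) = 0.62 * 4.4721 = 2.7727 MPa
I = 310 * 698^3 / 12 = 8785100126.67 mm^4
y_t = 349.0 mm
M_cr = fr * I / y_t = 2.7727 * 8785100126.67 / 349.0 N-mm
= 69.7956 kN-m

69.7956 kN-m


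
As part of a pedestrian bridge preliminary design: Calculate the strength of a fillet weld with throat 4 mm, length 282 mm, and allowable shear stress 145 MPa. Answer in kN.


Strength = throat * length * allowable stress
= 4 * 282 * 145 N
= 163560 N
= 163.56 kN

163.56 kN


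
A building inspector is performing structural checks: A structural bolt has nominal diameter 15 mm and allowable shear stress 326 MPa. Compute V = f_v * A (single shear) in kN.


A = pi * d^2 / 4 = pi * 15^2 / 4 = 176.7146 mm^2
V = f_v * A / 1000 = 326 * 176.7146 / 1000
= 57.609 kN

57.609 kN


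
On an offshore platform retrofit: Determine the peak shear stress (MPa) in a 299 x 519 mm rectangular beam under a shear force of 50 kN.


A = b * h = 299 * 519 = 155181 mm^2
V = 50 kN = 50000.0 N
tau_max = 1.5 * V / A = 1.5 * 50000.0 / 155181
= 0.4833 MPa

0.4833 MPa


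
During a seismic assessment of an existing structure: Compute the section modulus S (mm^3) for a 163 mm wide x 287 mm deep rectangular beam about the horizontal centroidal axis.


S = b * h^2 / 6
= 163 * 287^2 / 6
= 163 * 82369 / 6
= 2237691.17 mm^3

2237691.17 mm^3


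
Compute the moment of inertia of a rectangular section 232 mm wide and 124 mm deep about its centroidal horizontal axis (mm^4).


I = b * h^3 / 12
= 232 * 124^3 / 12
= 232 * 1906624 / 12
= 36861397.33 mm^4

36861397.33 mm^4


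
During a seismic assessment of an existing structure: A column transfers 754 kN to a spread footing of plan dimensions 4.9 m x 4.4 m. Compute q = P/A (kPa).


A = 4.9 * 4.4 = 21.56 m^2
q = P / A = 754 / 21.56
= 34.9722 kPa

34.9722 kPa


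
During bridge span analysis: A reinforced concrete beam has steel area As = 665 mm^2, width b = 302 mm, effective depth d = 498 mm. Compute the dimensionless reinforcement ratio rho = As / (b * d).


rho = As / (b * d)
= 665 / (302 * 498)
= 665 / 150396
= 0.004422 (dimensionless)

0.004422 (dimensionless)


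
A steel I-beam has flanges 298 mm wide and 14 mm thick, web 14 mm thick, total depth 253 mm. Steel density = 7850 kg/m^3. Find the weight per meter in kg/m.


A_flanges = 2 * 298 * 14 = 8344 mm^2
A_web = (253 - 2 * 14) * 14 = 3150 mm^2
A_total = 8344 + 3150 = 11494 mm^2 = 0.011494 m^2
Weight = rho * A = 7850 * 0.011494 = 90.2279 kg/m

90.2279 kg/m


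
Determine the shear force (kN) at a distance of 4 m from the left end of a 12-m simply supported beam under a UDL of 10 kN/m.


R_A = w * L / 2 = 10 * 12 / 2 = 60.0 kN
V(x) = R_A - w * x = 60.0 - 10 * 4
= 20.0 kN

20.0 kN


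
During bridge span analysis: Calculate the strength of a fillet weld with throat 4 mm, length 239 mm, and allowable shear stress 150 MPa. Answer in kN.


Strength = throat * length * allowable stress
= 4 * 239 * 150 N
= 143400 N
= 143.4 kN

143.4 kN


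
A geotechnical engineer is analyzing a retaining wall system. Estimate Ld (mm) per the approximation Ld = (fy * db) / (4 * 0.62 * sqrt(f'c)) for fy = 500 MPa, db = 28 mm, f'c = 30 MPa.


Ld = (fy * db) / (4 * 0.62 * sqrt(f'c))
= (500 * 28) / (4 * 0.62 * sqrt(30))
= 14000 / 13.5835
= 1030.66 mm

1030.66 mm


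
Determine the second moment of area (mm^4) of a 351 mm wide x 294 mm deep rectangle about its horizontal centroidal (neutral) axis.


I = b * h^3 / 12
= 351 * 294^3 / 12
= 351 * 25412184 / 12
= 743306382.0 mm^4

743306382.0 mm^4


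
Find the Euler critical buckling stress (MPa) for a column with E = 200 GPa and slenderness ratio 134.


sigma_cr = pi^2 * E / lambda^2
= 9.8696 * 200000.0 / 134^2
= 9.8696 * 200000.0 / 17956
= 109.931 MPa

109.931 MPa


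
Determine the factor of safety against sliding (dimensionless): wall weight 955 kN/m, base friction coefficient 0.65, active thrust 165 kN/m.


Resisting force = mu * W = 0.65 * 955 = 620.75 kN/m
FOS = Resisting / Driving = 620.75 / 165
= 3.7621 (dimensionless)

3.7621 (dimensionless)


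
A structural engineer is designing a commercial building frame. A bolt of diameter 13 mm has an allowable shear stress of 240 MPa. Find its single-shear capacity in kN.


A = pi * d^2 / 4 = pi * 13^2 / 4 = 132.7323 mm^2
V = f_v * A / 1000 = 240 * 132.7323 / 1000
= 31.8557 kN

31.8557 kN


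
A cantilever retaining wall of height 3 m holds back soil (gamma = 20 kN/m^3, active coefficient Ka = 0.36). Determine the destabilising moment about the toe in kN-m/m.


Pa = 0.5 * Ka * gamma * H^2
= 0.5 * 0.36 * 20 * 3^2
= 32.4 kN/m
Arm = H / 3 = 3 / 3 = 1.0 m
Mo = Pa * arm = Pa * H / 3 = 32.4 * 3 / 3 = 32.4 kN-m/m

32.4 kN-m/m


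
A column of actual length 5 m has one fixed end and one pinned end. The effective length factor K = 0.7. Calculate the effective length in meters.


L_eff = K * L
= 0.7 * 5
= 3.5 m

3.5 m


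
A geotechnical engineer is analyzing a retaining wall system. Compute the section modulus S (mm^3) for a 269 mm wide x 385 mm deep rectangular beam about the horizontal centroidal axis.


S = b * h^2 / 6
= 269 * 385^2 / 6
= 269 * 148225 / 6
= 6645420.83 mm^3

6645420.83 mm^3


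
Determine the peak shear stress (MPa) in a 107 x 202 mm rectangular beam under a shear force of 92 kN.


A = b * h = 107 * 202 = 21614 mm^2
V = 92 kN = 92000.0 N
tau_max = 1.5 * V / A = 1.5 * 92000.0 / 21614
= 6.3848 MPa

6.3848 MPa


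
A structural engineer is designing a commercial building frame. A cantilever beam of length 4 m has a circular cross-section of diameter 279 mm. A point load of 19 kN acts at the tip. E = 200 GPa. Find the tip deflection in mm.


I = pi * d^4 / 64 = pi * 279^4 / 64 = 297431329.11 mm^4
L = 4000.0 mm, P = 19000.0 N, E = 200000.0 MPa
delta = P * L^3 / (3 * E * I)
= 19000.0 * 4000.0^3 / (3 * 200000.0 * 297431329.11)
= 6.8139 mm

6.8139 mm


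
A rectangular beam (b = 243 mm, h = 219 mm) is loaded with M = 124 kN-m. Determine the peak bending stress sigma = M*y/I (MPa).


I = b * h^3 / 12 = 243 * 219^3 / 12 = 212695044.75 mm^4
y = h / 2 = 219 / 2 = 109.5 mm
M = 124 kN-m = 124000000.0 N-mm
sigma = M * y / I = 124000000.0 * 109.5 / 212695044.75
= 63.84 MPa

63.84 MPa


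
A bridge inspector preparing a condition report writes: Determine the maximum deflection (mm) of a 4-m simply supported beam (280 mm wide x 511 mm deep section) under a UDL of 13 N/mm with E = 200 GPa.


I = 280 * 511^3 / 12 = 3113432723.33 mm^4
L = 4000.0 mm, w = 13 N/mm, E = 200000.0 MPa
delta = 5 * w * L^4 / (384 * E * I)
= 5 * 13 * 4000.0^4 / (384 * 200000.0 * 3113432723.33)
= 0.0696 mm

0.0696 mm


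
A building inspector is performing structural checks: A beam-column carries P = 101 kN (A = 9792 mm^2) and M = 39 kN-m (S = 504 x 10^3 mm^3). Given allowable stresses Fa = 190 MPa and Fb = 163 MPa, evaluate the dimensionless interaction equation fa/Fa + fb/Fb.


f_a = P / A = 101000.0 / 9792 = 10.3145 MPa
f_b = M / S = 39000000.0 / 504000.0 = 77.381 MPa
Ratio = f_a / Fa + f_b / Fb
= 10.3145 / 190 + 77.381 / 163
= 0.529 (dimensionless)

0.529 (dimensionless)


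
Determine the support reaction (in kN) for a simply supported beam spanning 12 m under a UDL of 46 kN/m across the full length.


Total load = w * L = 46 * 12 = 552 kN
By symmetry, each reaction R = total / 2 = 552 / 2 = 276.0 kN

276.0 kN


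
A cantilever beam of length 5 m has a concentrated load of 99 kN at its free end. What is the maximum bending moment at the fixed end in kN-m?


For a cantilever with a point load at the free end:
M_max = P * L = 99 * 5 = 495 kN-m

495 kN-m


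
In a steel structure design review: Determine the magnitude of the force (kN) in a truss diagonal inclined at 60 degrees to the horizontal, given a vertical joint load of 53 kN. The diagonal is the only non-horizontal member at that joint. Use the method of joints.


At the joint, only the diagonal has a vertical component, so vertical equilibrium gives:
F * sin(60) = 53
F = 53 / sin(60)
= 53 / 0.866025
= 61.2 kN

61.2 kN


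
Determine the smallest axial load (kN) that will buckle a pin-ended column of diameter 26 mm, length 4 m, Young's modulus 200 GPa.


I = pi * d^4 / 64 = 22431.76 mm^4
L = 4000.0 mm
P_cr = pi^2 * E * I / L^2
= 9.8696 * 200000.0 * 22431.76 / 4000.0^2
= 2767.41 N = 2.7674 kN

2.7674 kN


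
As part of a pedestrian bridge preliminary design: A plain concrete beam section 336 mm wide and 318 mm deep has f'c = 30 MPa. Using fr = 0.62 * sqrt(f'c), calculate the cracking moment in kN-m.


fr = 0.62 * sqrt(30) = 0.62 * 5.4772 = 3.3959 MPa
I = 336 * 318^3 / 12 = 900408096.0 mm^4
y_t = 159.0 mm
M_cr = fr * I / y_t = 3.3959 * 900408096.0 / 159.0 N-mm
= 19.2307 kN-m

19.2307 kN-m


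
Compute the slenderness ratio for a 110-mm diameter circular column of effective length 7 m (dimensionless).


Radius of gyration r = d / 4 = 110 / 4 = 27.5 mm
L_eff = 7000.0 mm
Slenderness ratio = L / r = 7000.0 / 27.5 = 254.55 (dimensionless)

254.55 (dimensionless)


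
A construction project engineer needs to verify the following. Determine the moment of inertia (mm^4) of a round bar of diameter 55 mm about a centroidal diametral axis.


r = d / 2 = 55 / 2 = 27.5 mm
I = pi * r^4 / 4 = pi * 27.5^4 / 4
= 449180.25 mm^4

449180.25 mm^4


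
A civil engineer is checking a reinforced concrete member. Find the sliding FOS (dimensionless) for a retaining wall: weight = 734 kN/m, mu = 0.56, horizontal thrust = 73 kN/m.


Resisting force = mu * W = 0.56 * 734 = 411.04 kN/m
FOS = Resisting / Driving = 411.04 / 73
= 5.6307 (dimensionless)

5.6307 (dimensionless)


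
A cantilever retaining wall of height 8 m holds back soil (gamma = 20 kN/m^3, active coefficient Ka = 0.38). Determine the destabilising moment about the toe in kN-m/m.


Pa = 0.5 * Ka * gamma * H^2
= 0.5 * 0.38 * 20 * 8^2
= 243.2 kN/m
Arm = H / 3 = 8 / 3 = 2.6667 m
Mo = Pa * arm = Pa * H / 3 = 243.2 * 8 / 3 = 648.5333 kN-m/m

648.5333 kN-m/m


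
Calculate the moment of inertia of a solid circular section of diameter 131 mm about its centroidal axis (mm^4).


r = d / 2 = 131 / 2 = 65.5 mm
I = pi * r^4 / 4 = pi * 65.5^4 / 4
= 14456231.07 mm^4

14456231.07 mm^4


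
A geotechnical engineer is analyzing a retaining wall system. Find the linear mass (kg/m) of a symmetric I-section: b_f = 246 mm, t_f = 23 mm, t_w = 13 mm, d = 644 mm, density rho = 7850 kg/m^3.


A_flanges = 2 * 246 * 23 = 11316 mm^2
A_web = (644 - 2 * 23) * 13 = 7774 mm^2
A_total = 11316 + 7774 = 19090 mm^2 = 0.019090 m^2
Weight = rho * A = 7850 * 0.019090 = 149.8565 kg/m

149.8565 kg/m


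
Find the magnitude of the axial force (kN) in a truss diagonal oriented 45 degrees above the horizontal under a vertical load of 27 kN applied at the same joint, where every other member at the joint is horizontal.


At the joint, only the diagonal has a vertical component, so vertical equilibrium gives:
F * sin(45) = 27
F = 27 / sin(45)
= 27 / 0.707107
= 38.18 kN

38.18 kN


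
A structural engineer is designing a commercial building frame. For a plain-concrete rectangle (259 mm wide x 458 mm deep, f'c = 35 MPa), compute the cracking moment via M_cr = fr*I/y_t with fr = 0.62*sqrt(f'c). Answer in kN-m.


fr = 0.62 * sqrt(35) = 0.62 * 5.9161 = 3.668 MPa
I = 259 * 458^3 / 12 = 2073552100.67 mm^4
y_t = 229.0 mm
M_cr = fr * I / y_t = 3.668 * 2073552100.67 / 229.0 N-mm
= 33.2128 kN-m

33.2128 kN-m


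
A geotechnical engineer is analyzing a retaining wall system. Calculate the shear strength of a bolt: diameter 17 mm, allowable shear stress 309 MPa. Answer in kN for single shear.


A = pi * d^2 / 4 = pi * 17^2 / 4 = 226.9801 mm^2
V = f_v * A / 1000 = 309 * 226.9801 / 1000
= 70.1368 kN

70.1368 kN


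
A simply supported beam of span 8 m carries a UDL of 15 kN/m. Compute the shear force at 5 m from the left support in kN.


R_A = w * L / 2 = 15 * 8 / 2 = 60.0 kN
V(x) = R_A - w * x = 60.0 - 15 * 5
= -15.0 kN

-15.0 kN


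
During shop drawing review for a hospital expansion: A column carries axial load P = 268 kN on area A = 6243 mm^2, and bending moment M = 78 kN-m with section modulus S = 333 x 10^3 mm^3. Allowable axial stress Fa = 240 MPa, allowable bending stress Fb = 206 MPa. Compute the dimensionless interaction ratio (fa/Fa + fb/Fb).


f_a = P / A = 268000.0 / 6243 = 42.9281 MPa
f_b = M / S = 78000000.0 / 333000.0 = 234.2342 MPa
Ratio = f_a / Fa + f_b / Fb
= 42.9281 / 240 + 234.2342 / 206
= 1.3159 (dimensionless)

1.3159 (dimensionless)


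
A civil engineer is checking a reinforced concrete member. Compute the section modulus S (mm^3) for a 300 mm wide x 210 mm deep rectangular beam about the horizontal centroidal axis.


S = b * h^2 / 6
= 300 * 210^2 / 6
= 300 * 44100 / 6
= 2205000.0 mm^3

2205000.0 mm^3


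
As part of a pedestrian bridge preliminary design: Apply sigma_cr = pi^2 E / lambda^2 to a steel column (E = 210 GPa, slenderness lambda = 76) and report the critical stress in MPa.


sigma_cr = pi^2 * E / lambda^2
= 9.8696 * 210000.0 / 76^2
= 9.8696 * 210000.0 / 5776
= 358.8326 MPa

358.8326 MPa


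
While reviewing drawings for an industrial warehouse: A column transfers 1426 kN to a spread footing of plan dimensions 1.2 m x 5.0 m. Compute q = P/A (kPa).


A = 1.2 * 5.0 = 6.0 m^2
q = P / A = 1426 / 6.0
= 237.6667 kPa

237.6667 kPa


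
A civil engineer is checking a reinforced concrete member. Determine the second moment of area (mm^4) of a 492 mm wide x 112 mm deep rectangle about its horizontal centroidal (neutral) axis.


I = b * h^3 / 12
= 492 * 112^3 / 12
= 492 * 1404928 / 12
= 57602048.0 mm^4

57602048.0 mm^4


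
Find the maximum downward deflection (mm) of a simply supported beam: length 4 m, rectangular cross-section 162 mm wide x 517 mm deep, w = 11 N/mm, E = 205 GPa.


I = 162 * 517^3 / 12 = 1865543575.5 mm^4
L = 4000.0 mm, w = 11 N/mm, E = 205000.0 MPa
delta = 5 * w * L^4 / (384 * E * I)
= 5 * 11 * 4000.0^4 / (384 * 205000.0 * 1865543575.5)
= 0.0959 mm

0.0959 mm


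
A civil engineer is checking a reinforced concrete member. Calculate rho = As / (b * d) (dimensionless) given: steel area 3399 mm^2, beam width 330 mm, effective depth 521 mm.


rho = As / (b * d)
= 3399 / (330 * 521)
= 3399 / 171930
= 0.01977 (dimensionless)

0.01977 (dimensionless)


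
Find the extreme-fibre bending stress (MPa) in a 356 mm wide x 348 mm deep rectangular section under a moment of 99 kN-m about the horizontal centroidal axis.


I = b * h^3 / 12 = 356 * 348^3 / 12 = 1250277696.0 mm^4
y = h / 2 = 348 / 2 = 174.0 mm
M = 99 kN-m = 99000000.0 N-mm
sigma = M * y / I = 99000000.0 * 174.0 / 1250277696.0
= 13.78 MPa

13.78 MPa


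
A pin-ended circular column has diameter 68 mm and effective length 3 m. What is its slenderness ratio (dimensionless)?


Radius of gyration r = d / 4 = 68 / 4 = 17.0 mm
L_eff = 3000.0 mm
Slenderness ratio = L / r = 3000.0 / 17.0 = 176.47 (dimensionless)

176.47 (dimensionless)


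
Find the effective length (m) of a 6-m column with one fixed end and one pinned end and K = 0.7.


L_eff = K * L
= 0.7 * 6
= 4.2 m

4.2 m


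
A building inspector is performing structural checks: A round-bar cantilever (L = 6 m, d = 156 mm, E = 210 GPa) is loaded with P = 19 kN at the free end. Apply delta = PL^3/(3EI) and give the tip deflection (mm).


I = pi * d^4 / 64 = pi * 156^4 / 64 = 29071557.0 mm^4
L = 6000.0 mm, P = 19000.0 N, E = 210000.0 MPa
delta = P * L^3 / (3 * E * I)
= 19000.0 * 6000.0^3 / (3 * 210000.0 * 29071557.0)
= 224.0776 mm

224.0776 mm


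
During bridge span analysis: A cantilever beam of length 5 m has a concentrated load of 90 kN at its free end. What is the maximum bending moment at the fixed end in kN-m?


For a cantilever with a point load at the free end:
M_max = P * L = 90 * 5 = 450 kN-m

450 kN-m


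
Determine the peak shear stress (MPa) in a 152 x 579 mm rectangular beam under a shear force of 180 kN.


A = b * h = 152 * 579 = 88008 mm^2
V = 180 kN = 180000.0 N
tau_max = 1.5 * V / A = 1.5 * 180000.0 / 88008
= 3.0679 MPa

3.0679 MPa


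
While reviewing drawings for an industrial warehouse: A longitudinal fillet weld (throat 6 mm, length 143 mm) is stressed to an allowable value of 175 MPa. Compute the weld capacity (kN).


Strength = throat * length * allowable stress
= 6 * 143 * 175 N
= 150150 N
= 150.15 kN

150.15 kN


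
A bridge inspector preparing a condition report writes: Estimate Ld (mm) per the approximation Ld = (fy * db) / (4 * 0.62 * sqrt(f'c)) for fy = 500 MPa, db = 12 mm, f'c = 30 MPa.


Ld = (fy * db) / (4 * 0.62 * sqrt(f'c))
= (500 * 12) / (4 * 0.62 * sqrt(30))
= 6000 / 13.5835
= 441.71 mm

441.71 mm


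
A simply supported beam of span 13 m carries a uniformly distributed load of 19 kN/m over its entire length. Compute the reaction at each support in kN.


Total load = w * L = 19 * 13 = 247 kN
By symmetry, each reaction R = total / 2 = 247 / 2 = 123.5 kN

123.5 kN


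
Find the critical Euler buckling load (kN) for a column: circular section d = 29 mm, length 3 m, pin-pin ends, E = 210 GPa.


I = pi * d^4 / 64 = 34718.57 mm^4
L = 3000.0 mm
P_cr = pi^2 * E * I / L^2
= 9.8696 * 210000.0 * 34718.57 / 3000.0^2
= 7995.37 N = 7.9954 kN

7.9954 kN


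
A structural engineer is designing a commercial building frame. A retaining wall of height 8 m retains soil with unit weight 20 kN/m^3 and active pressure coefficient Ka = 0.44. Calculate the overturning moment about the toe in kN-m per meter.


Pa = 0.5 * Ka * gamma * H^2
= 0.5 * 0.44 * 20 * 8^2
= 281.6 kN/m
Arm = H / 3 = 8 / 3 = 2.6667 m
Mo = Pa * arm = Pa * H / 3 = 281.6 * 8 / 3 = 750.9333 kN-m/m

750.9333 kN-m/m


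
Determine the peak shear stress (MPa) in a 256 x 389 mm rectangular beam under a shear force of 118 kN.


A = b * h = 256 * 389 = 99584 mm^2
V = 118 kN = 118000.0 N
tau_max = 1.5 * V / A = 1.5 * 118000.0 / 99584
= 1.7774 MPa

1.7774 MPa


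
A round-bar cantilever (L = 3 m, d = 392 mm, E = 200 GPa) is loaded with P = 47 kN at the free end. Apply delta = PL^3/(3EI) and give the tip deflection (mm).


I = pi * d^4 / 64 = pi * 392^4 / 64 = 1159082014.14 mm^4
L = 3000.0 mm, P = 47000.0 N, E = 200000.0 MPa
delta = P * L^3 / (3 * E * I)
= 47000.0 * 3000.0^3 / (3 * 200000.0 * 1159082014.14)
= 1.8247 mm

1.8247 mm


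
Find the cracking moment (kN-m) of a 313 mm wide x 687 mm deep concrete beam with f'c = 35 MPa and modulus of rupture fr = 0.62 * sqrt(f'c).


fr = 0.62 * sqrt(35) = 0.62 * 5.9161 = 3.668 MPa
I = 313 * 687^3 / 12 = 8457330503.25 mm^4
y_t = 343.5 mm
M_cr = fr * I / y_t = 3.668 * 8457330503.25 / 343.5 N-mm
= 90.3093 kN-m

90.3093 kN-m


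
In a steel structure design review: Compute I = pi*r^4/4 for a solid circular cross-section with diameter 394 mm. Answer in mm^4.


r = d / 2 = 394 / 2 = 197.0 mm
I = pi * r^4 / 4 = pi * 197.0^4 / 4
= 1182918396.8 mm^4

1182918396.8 mm^4


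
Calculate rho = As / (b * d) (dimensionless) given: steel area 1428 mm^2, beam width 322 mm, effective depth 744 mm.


rho = As / (b * d)
= 1428 / (322 * 744)
= 1428 / 239568
= 0.005961 (dimensionless)

0.005961 (dimensionless)


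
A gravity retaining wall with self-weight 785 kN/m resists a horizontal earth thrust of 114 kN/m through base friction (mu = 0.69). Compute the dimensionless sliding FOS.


Resisting force = mu * W = 0.69 * 785 = 541.65 kN/m
FOS = Resisting / Driving = 541.65 / 114
= 4.7513 (dimensionless)

4.7513 (dimensionless)


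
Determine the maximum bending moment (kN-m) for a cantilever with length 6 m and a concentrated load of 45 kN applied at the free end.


For a cantilever with a point load at the free end:
M_max = P * L = 45 * 6 = 270 kN-m

270 kN-m


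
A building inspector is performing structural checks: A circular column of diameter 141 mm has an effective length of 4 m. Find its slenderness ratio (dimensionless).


Radius of gyration r = d / 4 = 141 / 4 = 35.25 mm
L_eff = 4000.0 mm
Slenderness ratio = L / r = 4000.0 / 35.25 = 113.48 (dimensionless)

113.48 (dimensionless)


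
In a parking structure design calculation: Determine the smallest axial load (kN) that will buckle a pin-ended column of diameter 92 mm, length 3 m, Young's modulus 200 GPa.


I = pi * d^4 / 64 = 3516585.72 mm^4
L = 3000.0 mm
P_cr = pi^2 * E * I / L^2
= 9.8696 * 200000.0 * 3516585.72 / 3000.0^2
= 771273.55 N = 771.2736 kN

771.2736 kN


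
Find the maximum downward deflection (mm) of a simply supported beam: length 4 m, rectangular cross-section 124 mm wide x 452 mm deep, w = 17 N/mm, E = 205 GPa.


I = 124 * 452^3 / 12 = 954235882.67 mm^4
L = 4000.0 mm, w = 17 N/mm, E = 205000.0 MPa
delta = 5 * w * L^4 / (384 * E * I)
= 5 * 17 * 4000.0^4 / (384 * 205000.0 * 954235882.67)
= 0.2897 mm

0.2897 mm


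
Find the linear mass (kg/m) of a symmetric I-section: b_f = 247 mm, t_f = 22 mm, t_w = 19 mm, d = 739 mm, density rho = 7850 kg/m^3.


A_flanges = 2 * 247 * 22 = 10868 mm^2
A_web = (739 - 2 * 22) * 19 = 13205 mm^2
A_total = 10868 + 13205 = 24073 mm^2 = 0.024073 m^2
Weight = rho * A = 7850 * 0.024073 = 188.9731 kg/m

188.9731 kg/m


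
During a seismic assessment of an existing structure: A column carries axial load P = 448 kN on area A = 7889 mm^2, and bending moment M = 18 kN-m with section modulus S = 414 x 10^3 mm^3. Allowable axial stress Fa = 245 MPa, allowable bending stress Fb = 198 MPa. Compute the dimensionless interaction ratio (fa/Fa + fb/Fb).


f_a = P / A = 448000.0 / 7889 = 56.7879 MPa
f_b = M / S = 18000000.0 / 414000.0 = 43.4783 MPa
Ratio = f_a / Fa + f_b / Fb
= 56.7879 / 245 + 43.4783 / 198
= 0.4514 (dimensionless)

0.4514 (dimensionless)


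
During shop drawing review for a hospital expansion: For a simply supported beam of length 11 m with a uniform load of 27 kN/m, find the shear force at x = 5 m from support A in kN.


R_A = w * L / 2 = 27 * 11 / 2 = 148.5 kN
V(x) = R_A - w * x = 148.5 - 27 * 5
= 13.5 kN

13.5 kN


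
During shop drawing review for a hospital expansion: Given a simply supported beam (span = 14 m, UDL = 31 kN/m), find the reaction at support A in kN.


Total load = w * L = 31 * 14 = 434 kN
By symmetry, each reaction R = total / 2 = 434 / 2 = 217.0 kN

217.0 kN


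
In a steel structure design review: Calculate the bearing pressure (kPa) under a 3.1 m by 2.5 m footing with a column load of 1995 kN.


A = 3.1 * 2.5 = 7.75 m^2
q = P / A = 1995 / 7.75
= 257.4194 kPa

257.4194 kPa


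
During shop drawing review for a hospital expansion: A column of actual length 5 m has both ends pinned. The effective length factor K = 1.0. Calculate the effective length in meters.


L_eff = K * L
= 1.0 * 5
= 5.0 m

5.0 m


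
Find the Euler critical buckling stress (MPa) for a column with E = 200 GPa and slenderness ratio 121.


sigma_cr = pi^2 * E / lambda^2
= 9.8696 * 200000.0 / 121^2
= 9.8696 * 200000.0 / 14641
= 134.8215 MPa

134.8215 MPa


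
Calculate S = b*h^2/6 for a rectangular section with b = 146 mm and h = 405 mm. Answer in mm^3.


S = b * h^2 / 6
= 146 * 405^2 / 6
= 146 * 164025 / 6
= 3991275.0 mm^3

3991275.0 mm^3


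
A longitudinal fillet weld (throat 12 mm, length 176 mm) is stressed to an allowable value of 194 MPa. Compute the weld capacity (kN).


Strength = throat * length * allowable stress
= 12 * 176 * 194 N
= 409728 N
= 409.73 kN

409.73 kN


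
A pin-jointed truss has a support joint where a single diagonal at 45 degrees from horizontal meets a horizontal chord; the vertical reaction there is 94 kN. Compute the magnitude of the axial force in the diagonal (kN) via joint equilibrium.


At the joint, only the diagonal has a vertical component, so vertical equilibrium gives:
F * sin(45) = 94
F = 94 / sin(45)
= 94 / 0.707107
= 132.94 kN

132.94 kN


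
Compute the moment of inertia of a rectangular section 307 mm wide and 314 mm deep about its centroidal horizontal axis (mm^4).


I = b * h^3 / 12
= 307 * 314^3 / 12
= 307 * 30959144 / 12
= 792038100.67 mm^4

792038100.67 mm^4


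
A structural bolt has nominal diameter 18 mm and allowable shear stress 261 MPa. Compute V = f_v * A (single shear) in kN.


A = pi * d^2 / 4 = pi * 18^2 / 4 = 254.469 mm^2
V = f_v * A / 1000 = 261 * 254.469 / 1000
= 66.4164 kN

66.4164 kN


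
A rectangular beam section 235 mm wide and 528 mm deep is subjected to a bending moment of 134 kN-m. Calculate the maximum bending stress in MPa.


I = b * h^3 / 12 = 235 * 528^3 / 12 = 2882626560.0 mm^4
y = h / 2 = 528 / 2 = 264.0 mm
M = 134 kN-m = 134000000.0 N-mm
sigma = M * y / I = 134000000.0 * 264.0 / 2882626560.0
= 12.27 MPa

12.27 MPa


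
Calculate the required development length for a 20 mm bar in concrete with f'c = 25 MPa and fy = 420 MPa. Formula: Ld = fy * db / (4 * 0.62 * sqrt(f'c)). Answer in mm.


Ld = (fy * db) / (4 * 0.62 * sqrt(f'c))
= (420 * 20) / (4 * 0.62 * sqrt(25))
= 8400 / 12.4
= 677.42 mm

677.42 mm


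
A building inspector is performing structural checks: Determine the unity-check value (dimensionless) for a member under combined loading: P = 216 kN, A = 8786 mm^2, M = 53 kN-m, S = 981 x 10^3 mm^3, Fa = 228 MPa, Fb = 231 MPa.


f_a = P / A = 216000.0 / 8786 = 24.5846 MPa
f_b = M / S = 53000000.0 / 981000.0 = 54.0265 MPa
Ratio = f_a / Fa + f_b / Fb
= 24.5846 / 228 + 54.0265 / 231
= 0.3417 (dimensionless)

0.3417 (dimensionless)


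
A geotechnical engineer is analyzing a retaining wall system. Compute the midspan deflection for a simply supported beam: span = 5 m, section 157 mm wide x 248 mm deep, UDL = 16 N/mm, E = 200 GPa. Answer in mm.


I = 157 * 248^3 / 12 = 199559978.67 mm^4
L = 5000.0 mm, w = 16 N/mm, E = 200000.0 MPa
delta = 5 * w * L^4 / (384 * E * I)
= 5 * 16 * 5000.0^4 / (384 * 200000.0 * 199559978.67)
= 3.2624 mm

3.2624 mm


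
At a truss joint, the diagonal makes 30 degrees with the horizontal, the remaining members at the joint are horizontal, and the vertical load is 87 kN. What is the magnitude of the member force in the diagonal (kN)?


At the joint, only the diagonal has a vertical component, so vertical equilibrium gives:
F * sin(30) = 87
F = 87 / sin(30)
= 87 / 0.5
= 174.0 kN

174.0 kN


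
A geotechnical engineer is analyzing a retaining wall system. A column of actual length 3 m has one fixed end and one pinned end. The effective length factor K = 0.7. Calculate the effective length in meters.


L_eff = K * L
= 0.7 * 3
= 2.1 m

2.1 m


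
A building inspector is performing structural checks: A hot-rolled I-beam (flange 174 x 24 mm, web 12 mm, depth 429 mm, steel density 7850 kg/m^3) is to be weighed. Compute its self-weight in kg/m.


A_flanges = 2 * 174 * 24 = 8352 mm^2
A_web = (429 - 2 * 24) * 12 = 4572 mm^2
A_total = 8352 + 4572 = 12924 mm^2 = 0.012924 m^2
Weight = rho * A = 7850 * 0.012924 = 101.4534 kg/m

101.4534 kg/m


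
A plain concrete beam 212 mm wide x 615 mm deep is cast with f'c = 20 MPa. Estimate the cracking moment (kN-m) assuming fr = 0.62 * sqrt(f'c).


fr = 0.62 * sqrt(20) = 0.62 * 4.4721 = 2.7727 MPa
I = 212 * 615^3 / 12 = 4109414625.0 mm^4
y_t = 307.5 mm
M_cr = fr * I / y_t = 2.7727 * 4109414625.0 / 307.5 N-mm
= 37.0545 kN-m

37.0545 kN-m


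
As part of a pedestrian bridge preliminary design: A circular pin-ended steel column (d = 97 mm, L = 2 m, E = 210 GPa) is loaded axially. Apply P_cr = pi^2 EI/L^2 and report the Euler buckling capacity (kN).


I = pi * d^4 / 64 = 4345670.92 mm^4
L = 2000.0 mm
P_cr = pi^2 * E * I / L^2
= 9.8696 * 210000.0 * 4345670.92 / 2000.0^2
= 2251727.77 N = 2251.7278 kN

2251.7278 kN
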